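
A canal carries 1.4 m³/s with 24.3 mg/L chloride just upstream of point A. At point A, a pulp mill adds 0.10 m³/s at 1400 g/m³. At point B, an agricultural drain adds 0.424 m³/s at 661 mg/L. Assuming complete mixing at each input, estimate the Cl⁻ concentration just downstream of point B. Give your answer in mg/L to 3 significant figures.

236 mg/L

After input A: C = (1.4·24.3 + 0.1·1400) / 1.5 = 116 mg/L.
After input B: C = (1.5·116 + 0.424·661) / 1.924 = 236.1 mg/L.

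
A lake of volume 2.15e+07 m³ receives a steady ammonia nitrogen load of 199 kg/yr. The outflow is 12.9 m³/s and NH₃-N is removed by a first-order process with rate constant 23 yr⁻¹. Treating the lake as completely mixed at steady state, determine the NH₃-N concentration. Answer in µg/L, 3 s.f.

Outflow Q = 12.9 m³/s × 3.156e+07 s/yr = 4.071e+08 m³/yr.
Steady-state CSTR mass balance: W = Q·C + k·V·C, so C = W/(Q + kV).
Q + kV = 4.071e+08 + 23·2.15e+07 = 9.016e+08 m³/yr.
C = 199/9.016e+08 = 2.207e-07 kg/m³ = 0.0002207 mg/L = 0.2207 µg/L.

0.221 µg/L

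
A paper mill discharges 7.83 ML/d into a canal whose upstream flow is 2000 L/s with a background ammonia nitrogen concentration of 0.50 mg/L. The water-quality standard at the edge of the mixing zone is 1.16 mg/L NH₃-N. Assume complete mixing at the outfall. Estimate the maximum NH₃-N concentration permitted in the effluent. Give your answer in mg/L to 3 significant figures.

15.7 mg/L

7.83 ML/d = 0.09062 m³/s.
2000 L/s = 2 m³/s.
Mass balance: 1.16·2.091 = 0.09062·Cₑ + 2·0.5.
Cₑ = (2.425 − 1) / 0.09062 = 15.73 mg/L.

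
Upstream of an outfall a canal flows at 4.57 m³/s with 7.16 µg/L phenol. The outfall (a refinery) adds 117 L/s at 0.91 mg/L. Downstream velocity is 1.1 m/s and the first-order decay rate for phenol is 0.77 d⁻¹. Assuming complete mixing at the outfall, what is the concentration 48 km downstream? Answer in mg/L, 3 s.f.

117 L/s = 0.117 m³/s.
7.16 µg/L = 0.00716 mg/L.
After complete mixing, C₀ = (0.117·0.91 + 4.57·0.00716) / 4.687 = 0.0297 mg/L.
Travel time t = 4.8e+04 m / 1.1 m/s = 4.364e+04 s = 0.5051 d.
C = 0.0297·exp(−0.77·0.5051) = 0.0297·0.6778 = 0.02013 mg/L.

0.0201 mg/L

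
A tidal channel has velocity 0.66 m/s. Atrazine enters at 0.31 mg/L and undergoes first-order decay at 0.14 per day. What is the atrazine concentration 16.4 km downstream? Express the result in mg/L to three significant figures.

Travel time t = 16.4 km / 0.66 m/s = 1.64e+04/0.66 = 2.485e+04 s = 0.2876 d.
First-order decay: C = 0.31·exp(−0.14·0.2876) = 0.31·0.9605 = 0.2978 mg/L.

0.298 mg/L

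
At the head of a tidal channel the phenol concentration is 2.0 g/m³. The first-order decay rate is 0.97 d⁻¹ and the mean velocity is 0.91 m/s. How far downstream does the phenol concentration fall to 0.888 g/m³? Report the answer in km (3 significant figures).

65.8 km

From C = C₀·e^(−kt), t = ln(C₀/C)/k = ln(2.0/0.888)/0.97 = 0.8119/0.97 = 0.837 d.
Distance = v·t = 0.91 m/s × 7.232e+04 s = 6.581e+04 m = 65.81 km.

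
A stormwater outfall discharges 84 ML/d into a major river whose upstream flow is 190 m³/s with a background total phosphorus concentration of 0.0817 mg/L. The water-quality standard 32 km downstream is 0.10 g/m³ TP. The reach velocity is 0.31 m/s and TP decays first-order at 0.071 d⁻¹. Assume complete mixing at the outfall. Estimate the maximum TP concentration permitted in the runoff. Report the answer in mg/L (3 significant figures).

84 ML/d = 0.9722 m³/s.
Travel time to the compliance point: t = 3.2e+04/0.31 = 1.032e+05 s = 1.195 d; decay factor exp(−0.071·1.195) = 0.9187.
So the concentration just after mixing may be at most 0.1/0.9187 = 0.1089 mg/L.
Mass balance: 0.1089·191 = 0.9722·Cₑ + 190·0.0817.
Cₑ = (20.79 − 15.52) / 0.9722 = 5.415 mg/L.

5.42 mg/L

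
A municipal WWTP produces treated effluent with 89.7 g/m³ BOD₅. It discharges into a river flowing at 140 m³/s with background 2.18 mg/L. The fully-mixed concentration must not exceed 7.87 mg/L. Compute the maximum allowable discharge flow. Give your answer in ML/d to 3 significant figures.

Mass balance at complete mixing: C_std·(Q_w + Q_r) = Q_w·C_e + Q_r·C_b.
Rearranging, Q_w = Q_r·(C_std − C_b)/(C_e − C_std) = 140·(7.87 − 2.18) / (89.7 − 7.87) = 9.735 m³/s.
= 841.1 ML/d.

841 ML/d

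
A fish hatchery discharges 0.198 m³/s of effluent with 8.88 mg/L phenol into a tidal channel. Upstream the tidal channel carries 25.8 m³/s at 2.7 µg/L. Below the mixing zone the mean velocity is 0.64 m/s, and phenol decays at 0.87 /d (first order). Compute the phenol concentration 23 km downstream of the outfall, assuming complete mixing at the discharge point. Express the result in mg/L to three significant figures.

2.7 µg/L = 0.0027 mg/L.
After complete mixing, C₀ = (0.198·8.88 + 25.8·0.0027) / 26 = 0.07031 mg/L.
Travel time t = 2.3e+04 m / 0.64 m/s = 3.594e+04 s = 0.4159 d.
C = 0.07031·exp(−0.87·0.4159) = 0.07031·0.6964 = 0.04896 mg/L.

0.0490 mg/L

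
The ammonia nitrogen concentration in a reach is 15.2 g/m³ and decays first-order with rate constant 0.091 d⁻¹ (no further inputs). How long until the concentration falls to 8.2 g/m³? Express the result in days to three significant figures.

t = ln(C₀/C)/k = ln(15.2/8.2)/0.091 = 0.6172/0.091 = 6.782 d.

6.78 d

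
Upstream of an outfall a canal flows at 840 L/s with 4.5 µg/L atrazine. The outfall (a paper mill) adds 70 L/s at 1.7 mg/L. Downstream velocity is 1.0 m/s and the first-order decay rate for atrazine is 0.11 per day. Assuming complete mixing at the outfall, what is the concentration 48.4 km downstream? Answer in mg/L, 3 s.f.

0.127 mg/L

70 L/s = 0.07 m³/s.
840 L/s = 0.84 m³/s.
4.5 µg/L = 0.0045 mg/L.
After complete mixing, C₀ = (0.07·1.7 + 0.84·0.0045) / 0.91 = 0.1349 mg/L.
Travel time t = 4.84e+04 m / 1.0 m/s = 4.84e+04 s = 0.5602 d.
C = 0.1349·exp(−0.11·0.5602) = 0.1349·0.9402 = 0.1269 mg/L.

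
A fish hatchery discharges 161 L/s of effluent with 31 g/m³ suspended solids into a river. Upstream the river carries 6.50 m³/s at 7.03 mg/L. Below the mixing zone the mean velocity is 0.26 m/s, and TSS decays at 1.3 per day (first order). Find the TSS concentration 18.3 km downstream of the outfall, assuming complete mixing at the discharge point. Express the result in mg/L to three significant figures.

2.64 mg/L

161 L/s = 0.161 m³/s.
After complete mixing, C₀ = (0.161·31 + 6.5·7.03) / 6.661 = 7.609 mg/L.
Travel time t = 1.83e+04 m / 0.26 m/s = 7.038e+04 s = 0.8146 d.
C = 7.609·exp(−1.3·0.8146) = 7.609·0.3468 = 2.639 mg/L.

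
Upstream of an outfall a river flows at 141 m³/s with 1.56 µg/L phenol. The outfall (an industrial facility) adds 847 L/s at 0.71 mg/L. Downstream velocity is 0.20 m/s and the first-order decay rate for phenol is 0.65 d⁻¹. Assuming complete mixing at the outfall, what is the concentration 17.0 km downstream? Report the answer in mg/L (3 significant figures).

0.00305 mg/L

847 L/s = 0.847 m³/s.
1.56 µg/L = 0.00156 mg/L.
After complete mixing, C₀ = (0.847·0.71 + 141·0.00156) / 141.8 = 0.00579 mg/L.
Travel time t = 1.7e+04 m / 0.20 m/s = 8.5e+04 s = 0.9838 d.
C = 0.00579·exp(−0.65·0.9838) = 0.00579·0.5276 = 0.003055 mg/L.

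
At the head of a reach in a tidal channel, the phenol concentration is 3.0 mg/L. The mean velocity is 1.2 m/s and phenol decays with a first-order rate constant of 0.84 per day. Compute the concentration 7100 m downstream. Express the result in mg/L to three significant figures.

Travel time t = 7100 m / 1.2 m/s = 7100/1.2 = 5917 s = 0.06848 d.
First-order decay: C = 3.0·exp(−0.84·0.06848) = 3.0·0.9441 = 2.832 mg/L.

2.83 mg/L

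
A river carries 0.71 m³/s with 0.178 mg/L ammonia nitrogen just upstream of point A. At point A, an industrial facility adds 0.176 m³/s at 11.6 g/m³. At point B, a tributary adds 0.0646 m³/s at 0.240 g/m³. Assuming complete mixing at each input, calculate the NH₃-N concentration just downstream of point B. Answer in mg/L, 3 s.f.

After input A: C = (0.71·0.178 + 0.176·11.6) / 0.886 = 2.447 mg/L.
After input B: C = (0.886·2.447 + 0.0646·0.24) / 0.9506 = 2.297 mg/L.

2.30 mg/L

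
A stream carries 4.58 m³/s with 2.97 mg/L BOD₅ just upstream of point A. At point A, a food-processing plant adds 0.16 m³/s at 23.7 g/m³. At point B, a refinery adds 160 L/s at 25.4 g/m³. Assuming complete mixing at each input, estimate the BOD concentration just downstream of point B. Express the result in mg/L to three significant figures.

4.38 mg/L

After input A: C = (4.58·2.97 + 0.16·23.7) / 4.74 = 3.67 mg/L.
160 L/s = 0.16 m³/s.
After input B: C = (4.74·3.67 + 0.16·25.4) / 4.9 = 4.379 mg/L.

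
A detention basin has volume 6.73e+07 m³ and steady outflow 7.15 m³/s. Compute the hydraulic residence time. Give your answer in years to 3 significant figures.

Q = 7.15 m³/s × 3.156e+07 s/yr = 2.256e+08 m³/yr.
Hydraulic residence time τ = V/Q = 6.73e+07/2.256e+08 = 0.2983 yr.

0.298 yr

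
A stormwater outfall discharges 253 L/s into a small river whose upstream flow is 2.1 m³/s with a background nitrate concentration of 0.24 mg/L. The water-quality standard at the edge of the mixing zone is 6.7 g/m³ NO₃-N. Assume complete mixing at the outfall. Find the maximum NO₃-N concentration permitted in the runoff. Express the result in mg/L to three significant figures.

253 L/s = 0.253 m³/s.
Mass balance: 6.7·2.353 = 0.253·Cₑ + 2.1·0.24.
Cₑ = (15.77 − 0.504) / 0.253 = 60.32 mg/L.

60.3 mg/L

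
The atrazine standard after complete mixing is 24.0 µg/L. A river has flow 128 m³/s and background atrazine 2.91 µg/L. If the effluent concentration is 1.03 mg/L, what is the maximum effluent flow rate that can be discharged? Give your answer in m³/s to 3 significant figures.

2.91 µg/L = 0.00291 mg/L.
24.0 µg/L = 0.024 mg/L.
Mass balance at complete mixing: C_std·(Q_w + Q_r) = Q_w·C_e + Q_r·C_b.
Rearranging, Q_w = Q_r·(C_std − C_b)/(C_e − C_std) = 128·(0.024 − 0.00291) / (1.03 − 0.024) = 2.683 m³/s.

2.68 m³/s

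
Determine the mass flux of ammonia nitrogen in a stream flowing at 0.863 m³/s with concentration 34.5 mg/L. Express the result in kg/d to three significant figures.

Mass flux = Q·C = 0.863 m³/s × 34.5 g/m³ = 29.77 g/s.
= 29.77 g/s × 86.4 = 2572 kg/d.

2570 kg/d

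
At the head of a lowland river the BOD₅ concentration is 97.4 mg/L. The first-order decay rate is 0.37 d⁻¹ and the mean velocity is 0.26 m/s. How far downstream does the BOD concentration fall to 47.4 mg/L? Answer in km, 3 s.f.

43.7 km

From C = C₀·e^(−kt), t = ln(C₀/C)/k = ln(97.4/47.4)/0.37 = 0.7202/0.37 = 1.946 d.
Distance = v·t = 0.26 m/s × 1.682e+05 s = 4.373e+04 m = 43.73 km.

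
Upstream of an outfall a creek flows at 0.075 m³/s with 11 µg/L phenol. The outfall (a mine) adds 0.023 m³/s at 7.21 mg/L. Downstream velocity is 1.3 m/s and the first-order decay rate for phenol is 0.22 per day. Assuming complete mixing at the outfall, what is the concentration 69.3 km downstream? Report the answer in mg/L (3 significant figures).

11 µg/L = 0.011 mg/L.
After complete mixing, C₀ = (0.023·7.21 + 0.075·0.011) / 0.098 = 1.701 mg/L.
Travel time t = 6.93e+04 m / 1.3 m/s = 5.331e+04 s = 0.617 d.
C = 1.701·exp(−0.22·0.617) = 1.701·0.8731 = 1.485 mg/L.

1.48 mg/L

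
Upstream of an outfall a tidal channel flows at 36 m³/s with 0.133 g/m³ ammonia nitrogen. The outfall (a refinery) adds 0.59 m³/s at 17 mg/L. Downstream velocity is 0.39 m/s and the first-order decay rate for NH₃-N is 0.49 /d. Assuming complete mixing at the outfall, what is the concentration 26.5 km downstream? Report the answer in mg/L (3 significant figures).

0.275 mg/L

After complete mixing, C₀ = (0.59·17 + 36·0.133) / 36.59 = 0.405 mg/L.
Travel time t = 2.65e+04 m / 0.39 m/s = 6.795e+04 s = 0.7864 d.
C = 0.405·exp(−0.49·0.7864) = 0.405·0.6802 = 0.2755 mg/L.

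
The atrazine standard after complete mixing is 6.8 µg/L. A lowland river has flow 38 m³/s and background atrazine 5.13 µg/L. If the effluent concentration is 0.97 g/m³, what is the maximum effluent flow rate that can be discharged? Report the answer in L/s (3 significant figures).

65.9 L/s

5.13 µg/L = 0.00513 mg/L.
6.8 µg/L = 0.0068 mg/L.
Mass balance at complete mixing: C_std·(Q_w + Q_r) = Q_w·C_e + Q_r·C_b.
Rearranging, Q_w = Q_r·(C_std − C_b)/(C_e − C_std) = 38·(0.0068 − 0.00513) / (0.97 − 0.0068) = 0.06588 m³/s.
= 65.88 L/s.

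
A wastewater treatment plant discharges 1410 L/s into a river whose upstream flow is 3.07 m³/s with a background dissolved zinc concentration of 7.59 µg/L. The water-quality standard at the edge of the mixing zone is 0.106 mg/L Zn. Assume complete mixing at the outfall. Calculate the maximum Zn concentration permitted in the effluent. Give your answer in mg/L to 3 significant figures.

0.320 mg/L

1410 L/s = 1.41 m³/s.
7.59 µg/L = 0.00759 mg/L.
Mass balance: 0.106·4.48 = 1.41·Cₑ + 3.07·0.00759.
Cₑ = (0.4749 − 0.0233) / 1.41 = 0.3203 mg/L.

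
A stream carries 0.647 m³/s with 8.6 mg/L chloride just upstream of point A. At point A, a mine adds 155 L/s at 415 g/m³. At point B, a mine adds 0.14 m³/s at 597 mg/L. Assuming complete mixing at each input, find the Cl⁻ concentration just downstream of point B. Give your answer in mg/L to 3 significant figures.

155 L/s = 0.155 m³/s.
After input A: C = (0.647·8.6 + 0.155·415) / 0.802 = 87.14 mg/L.
After input B: C = (0.802·87.14 + 0.14·597) / 0.942 = 162.9 mg/L.

163 mg/L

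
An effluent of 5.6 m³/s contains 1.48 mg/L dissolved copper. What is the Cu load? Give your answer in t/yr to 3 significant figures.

262 t/yr

Mass flux = Q·C = 5.6 m³/s × 1.48 g/m³ = 8.288 g/s.
= 8.288 g/s × 31.56 = 261.5 t/yr.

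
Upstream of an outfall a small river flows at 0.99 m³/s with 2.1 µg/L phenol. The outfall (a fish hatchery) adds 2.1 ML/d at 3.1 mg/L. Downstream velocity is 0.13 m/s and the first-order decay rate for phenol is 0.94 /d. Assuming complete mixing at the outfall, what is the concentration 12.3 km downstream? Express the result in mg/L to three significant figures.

0.0273 mg/L

2.1 ML/d = 0.02431 m³/s.
2.1 µg/L = 0.0021 mg/L.
After complete mixing, C₀ = (0.02431·3.1 + 0.99·0.0021) / 1.014 = 0.07633 mg/L.
Travel time t = 1.23e+04 m / 0.13 m/s = 9.462e+04 s = 1.095 d.
C = 0.07633·exp(−0.94·1.095) = 0.07633·0.3572 = 0.02727 mg/L.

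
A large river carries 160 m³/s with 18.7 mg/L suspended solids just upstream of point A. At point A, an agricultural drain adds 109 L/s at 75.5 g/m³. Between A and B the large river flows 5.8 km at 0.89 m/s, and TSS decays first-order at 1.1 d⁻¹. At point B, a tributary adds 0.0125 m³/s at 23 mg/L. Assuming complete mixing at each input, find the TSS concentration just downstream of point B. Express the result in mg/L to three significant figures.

17.2 mg/L

109 L/s = 0.109 m³/s.
After input A: C = (160·18.7 + 0.109·75.5) / 160.1 = 18.74 mg/L.
Over the 5.8 km reach to input B (t = 6517 s = 0.07543 d), decay gives C = 18.74·exp(−1.1·0.07543) = 17.25 mg/L.
After input B: C = (160.1·17.25 + 0.0125·23) / 160.1 = 17.25 mg/L.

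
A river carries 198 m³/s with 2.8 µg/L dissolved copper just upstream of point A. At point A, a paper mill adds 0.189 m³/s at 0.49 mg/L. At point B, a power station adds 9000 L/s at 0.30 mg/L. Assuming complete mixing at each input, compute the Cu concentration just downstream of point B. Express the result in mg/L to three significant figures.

0.0162 mg/L

2.8 µg/L = 0.0028 mg/L.
After input A: C = (198·0.0028 + 0.189·0.49) / 198.2 = 0.003265 mg/L.
9000 L/s = 9 m³/s.
After input B: C = (198.2·0.003265 + 9·0.3) / 207.2 = 0.01615 mg/L.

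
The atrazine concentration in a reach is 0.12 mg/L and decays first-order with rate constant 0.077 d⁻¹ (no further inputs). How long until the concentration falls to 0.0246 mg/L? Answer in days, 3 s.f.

20.6 d

t = ln(C₀/C)/k = ln(0.12/0.0246)/0.077 = 1.585/0.077 = 20.58 d.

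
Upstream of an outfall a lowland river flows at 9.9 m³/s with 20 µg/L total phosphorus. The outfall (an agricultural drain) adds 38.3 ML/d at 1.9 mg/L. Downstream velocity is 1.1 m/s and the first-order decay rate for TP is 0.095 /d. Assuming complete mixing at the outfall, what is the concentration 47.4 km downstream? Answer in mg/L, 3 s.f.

0.0959 mg/L

38.3 ML/d = 0.4433 m³/s.
20 µg/L = 0.02 mg/L.
After complete mixing, C₀ = (0.4433·1.9 + 9.9·0.02) / 10.34 = 0.1006 mg/L.
Travel time t = 4.74e+04 m / 1.1 m/s = 4.309e+04 s = 0.4987 d.
C = 0.1006·exp(−0.095·0.4987) = 0.1006·0.9537 = 0.09592 mg/L.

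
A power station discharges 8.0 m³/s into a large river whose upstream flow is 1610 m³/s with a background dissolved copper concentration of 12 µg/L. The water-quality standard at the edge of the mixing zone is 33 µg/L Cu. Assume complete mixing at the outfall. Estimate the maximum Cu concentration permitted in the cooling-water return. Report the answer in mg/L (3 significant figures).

4.26 mg/L

12 µg/L = 0.012 mg/L.
33 µg/L = 0.033 mg/L.
Mass balance: 0.033·1618 = 8·Cₑ + 1610·0.012.
Cₑ = (53.39 − 19.32) / 8 = 4.259 mg/L.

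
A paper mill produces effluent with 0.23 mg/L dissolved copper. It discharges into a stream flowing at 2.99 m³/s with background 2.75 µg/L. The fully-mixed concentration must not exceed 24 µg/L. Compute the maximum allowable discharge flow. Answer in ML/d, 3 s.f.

26.6 ML/d

2.75 µg/L = 0.00275 mg/L.
24 µg/L = 0.024 mg/L.
Mass balance at complete mixing: C_std·(Q_w + Q_r) = Q_w·C_e + Q_r·C_b.
Rearranging, Q_w = Q_r·(C_std − C_b)/(C_e − C_std) = 2.99·(0.024 − 0.00275) / (0.23 − 0.024) = 0.3084 m³/s.
= 26.65 ML/d.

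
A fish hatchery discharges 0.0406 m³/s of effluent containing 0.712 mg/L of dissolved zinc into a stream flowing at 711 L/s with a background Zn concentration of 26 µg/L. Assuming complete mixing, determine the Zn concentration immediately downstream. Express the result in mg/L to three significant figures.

711 L/s = 0.711 m³/s.
26 µg/L = 0.026 mg/L.
Flow-weighted mixing gives C = (0.0406·0.712 + 0.711·0.026) / (0.0406 + 0.711) = 0.04739/0.7516 = 0.06306 mg/L.

0.0631 mg/L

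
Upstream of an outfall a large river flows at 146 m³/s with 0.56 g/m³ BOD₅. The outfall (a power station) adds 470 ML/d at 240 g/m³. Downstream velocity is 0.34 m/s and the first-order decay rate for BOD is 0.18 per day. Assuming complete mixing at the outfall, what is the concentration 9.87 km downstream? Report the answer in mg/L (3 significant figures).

8.62 mg/L

470 ML/d = 5.44 m³/s.
After complete mixing, C₀ = (5.44·240 + 146·0.56) / 151.4 = 9.161 mg/L.
Travel time t = 9870 m / 0.34 m/s = 2.903e+04 s = 0.336 d.
C = 9.161·exp(−0.18·0.336) = 9.161·0.9413 = 8.623 mg/L.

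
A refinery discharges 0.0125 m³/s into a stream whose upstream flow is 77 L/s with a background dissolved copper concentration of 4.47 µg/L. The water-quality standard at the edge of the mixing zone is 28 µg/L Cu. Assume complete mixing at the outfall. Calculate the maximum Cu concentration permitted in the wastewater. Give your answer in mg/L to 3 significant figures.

0.173 mg/L

77 L/s = 0.077 m³/s.
4.47 µg/L = 0.00447 mg/L.
28 µg/L = 0.028 mg/L.
Mass balance: 0.028·0.0895 = 0.0125·Cₑ + 0.077·0.00447.
Cₑ = (0.002506 − 0.0003442) / 0.0125 = 0.1729 mg/L.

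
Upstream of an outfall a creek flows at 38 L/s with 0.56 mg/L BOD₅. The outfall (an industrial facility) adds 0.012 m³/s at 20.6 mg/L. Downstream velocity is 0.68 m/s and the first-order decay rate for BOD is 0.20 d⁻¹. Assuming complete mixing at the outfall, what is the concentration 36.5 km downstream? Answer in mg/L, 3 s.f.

38 L/s = 0.038 m³/s.
After complete mixing, C₀ = (0.012·20.6 + 0.038·0.56) / 0.05 = 5.37 mg/L.
Travel time t = 3.65e+04 m / 0.68 m/s = 5.368e+04 s = 0.6213 d.
C = 5.37·exp(−0.20·0.6213) = 5.37·0.8832 = 4.742 mg/L.

4.74 mg/L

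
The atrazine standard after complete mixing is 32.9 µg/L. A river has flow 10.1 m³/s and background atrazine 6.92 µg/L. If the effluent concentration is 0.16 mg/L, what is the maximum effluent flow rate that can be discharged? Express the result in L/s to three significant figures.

6.92 µg/L = 0.00692 mg/L.
32.9 µg/L = 0.0329 mg/L.
Mass balance at complete mixing: C_std·(Q_w + Q_r) = Q_w·C_e + Q_r·C_b.
Rearranging, Q_w = Q_r·(C_std − C_b)/(C_e − C_std) = 10.1·(0.0329 − 0.00692) / (0.16 − 0.0329) = 2.065 m³/s.
= 2065 L/s.

2060 L/s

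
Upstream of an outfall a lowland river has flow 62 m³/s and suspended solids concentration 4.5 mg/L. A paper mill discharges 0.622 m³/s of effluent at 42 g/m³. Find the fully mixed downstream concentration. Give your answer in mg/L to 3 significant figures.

4.87 mg/L

Flow-weighted mixing gives C = (0.622·42 + 62·4.5) / (0.622 + 62) = 305.1/62.62 = 4.872 mg/L.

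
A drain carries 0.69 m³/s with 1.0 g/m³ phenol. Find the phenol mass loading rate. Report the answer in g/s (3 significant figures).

Mass flux = Q·C = 0.69 m³/s × 1 g/m³ = 0.69 g/s.

0.690 g/s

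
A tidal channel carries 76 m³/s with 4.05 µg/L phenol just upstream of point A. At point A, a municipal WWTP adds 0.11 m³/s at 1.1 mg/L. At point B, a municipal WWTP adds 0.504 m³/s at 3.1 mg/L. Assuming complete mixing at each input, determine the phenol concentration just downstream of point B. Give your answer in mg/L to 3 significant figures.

4.05 µg/L = 0.00405 mg/L.
After input A: C = (76·0.00405 + 0.11·1.1) / 76.11 = 0.005634 mg/L.
After input B: C = (76.11·0.005634 + 0.504·3.1) / 76.61 = 0.02599 mg/L.

0.0260 mg/L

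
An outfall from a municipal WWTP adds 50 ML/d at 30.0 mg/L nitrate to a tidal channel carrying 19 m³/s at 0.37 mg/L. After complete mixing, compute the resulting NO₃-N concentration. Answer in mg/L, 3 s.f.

50 ML/d = 0.5787 m³/s.
Flow-weighted mixing gives C = (0.5787·30 + 19·0.37) / (0.5787 + 19) = 24.39/19.58 = 1.246 mg/L.

1.25 mg/L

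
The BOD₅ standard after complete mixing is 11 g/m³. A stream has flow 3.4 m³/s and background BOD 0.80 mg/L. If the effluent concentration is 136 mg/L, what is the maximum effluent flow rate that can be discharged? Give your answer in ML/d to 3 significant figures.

Mass balance at complete mixing: C_std·(Q_w + Q_r) = Q_w·C_e + Q_r·C_b.
Rearranging, Q_w = Q_r·(C_std − C_b)/(C_e − C_std) = 3.4·(11 − 0.8) / (136 − 11) = 0.2774 m³/s.
= 23.97 ML/d.

24.0 ML/d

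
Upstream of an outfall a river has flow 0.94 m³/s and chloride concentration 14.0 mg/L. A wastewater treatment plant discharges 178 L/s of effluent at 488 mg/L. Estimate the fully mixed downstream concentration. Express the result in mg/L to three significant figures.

89.5 mg/L

178 L/s = 0.178 m³/s.
Conservation of mass across the mixing zone: C = (0.178·488 + 0.94·14) / (0.178 + 0.94) = 100/1.118 = 89.47 mg/L.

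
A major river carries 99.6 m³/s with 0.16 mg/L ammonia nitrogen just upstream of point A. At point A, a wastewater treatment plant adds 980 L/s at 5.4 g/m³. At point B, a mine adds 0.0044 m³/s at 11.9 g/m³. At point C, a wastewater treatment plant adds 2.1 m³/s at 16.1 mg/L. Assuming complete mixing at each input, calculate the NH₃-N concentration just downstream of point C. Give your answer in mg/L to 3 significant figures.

980 L/s = 0.98 m³/s.
After input A: C = (99.6·0.16 + 0.98·5.4) / 100.6 = 0.2111 mg/L.
After input B: C = (100.6·0.2111 + 0.0044·11.9) / 100.6 = 0.2116 mg/L.
After input C: C = (100.6·0.2116 + 2.1·16.1) / 102.7 = 0.5365 mg/L.

0.537 mg/L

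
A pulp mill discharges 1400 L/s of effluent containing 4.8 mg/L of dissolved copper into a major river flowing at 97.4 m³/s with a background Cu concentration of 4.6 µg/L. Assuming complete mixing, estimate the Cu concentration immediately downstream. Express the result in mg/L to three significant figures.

0.0726 mg/L

1400 L/s = 1.4 m³/s.
4.6 µg/L = 0.0046 mg/L.
By mass balance at complete mixing, C = (1.4·4.8 + 97.4·0.0046) / (1.4 + 97.4) = 7.168/98.8 = 0.07255 mg/L.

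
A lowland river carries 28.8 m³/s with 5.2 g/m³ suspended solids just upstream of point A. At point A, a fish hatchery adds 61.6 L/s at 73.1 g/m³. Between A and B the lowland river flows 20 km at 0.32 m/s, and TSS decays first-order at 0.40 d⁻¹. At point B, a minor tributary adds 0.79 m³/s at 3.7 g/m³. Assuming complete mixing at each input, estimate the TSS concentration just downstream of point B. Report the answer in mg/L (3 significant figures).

61.6 L/s = 0.0616 m³/s.
After input A: C = (28.8·5.2 + 0.0616·73.1) / 28.86 = 5.345 mg/L.
Over the 20 km reach to input B (t = 6.25e+04 s = 0.7234 d), decay gives C = 5.345·exp(−0.40·0.7234) = 4.002 mg/L.
After input B: C = (28.86·4.002 + 0.79·3.7) / 29.65 = 3.994 mg/L.

3.99 mg/L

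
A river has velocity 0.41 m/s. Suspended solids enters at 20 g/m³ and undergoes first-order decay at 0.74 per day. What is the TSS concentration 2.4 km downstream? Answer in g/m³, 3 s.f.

Travel time t = 2.4 km / 0.41 m/s = 2400/0.41 = 5854 s = 0.06775 d.
First-order decay: C = 20·exp(−0.74·0.06775) = 20·0.9511 = 19.02 g/m³.

19.0 g/m³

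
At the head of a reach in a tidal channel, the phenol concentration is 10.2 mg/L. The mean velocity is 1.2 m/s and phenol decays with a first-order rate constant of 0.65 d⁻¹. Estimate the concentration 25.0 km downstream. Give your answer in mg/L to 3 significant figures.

Travel time t = 25.0 km / 1.2 m/s = 2.5e+04/1.2 = 2.083e+04 s = 0.2411 d.
First-order decay: C = 10.2·exp(−0.65·0.2411) = 10.2·0.8549 = 8.72 mg/L.

8.72 mg/L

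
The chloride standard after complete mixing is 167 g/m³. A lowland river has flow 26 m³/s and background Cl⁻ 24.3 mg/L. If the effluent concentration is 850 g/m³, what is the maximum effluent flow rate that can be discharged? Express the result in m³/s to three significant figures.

5.43 m³/s

Mass balance at complete mixing: C_std·(Q_w + Q_r) = Q_w·C_e + Q_r·C_b.
Rearranging, Q_w = Q_r·(C_std − C_b)/(C_e − C_std) = 26·(167 − 24.3) / (850 − 167) = 5.432 m³/s.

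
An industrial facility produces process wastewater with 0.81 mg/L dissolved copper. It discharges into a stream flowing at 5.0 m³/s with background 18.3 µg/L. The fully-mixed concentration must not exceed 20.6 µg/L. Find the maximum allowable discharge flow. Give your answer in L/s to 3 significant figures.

14.6 L/s

18.3 µg/L = 0.0183 mg/L.
20.6 µg/L = 0.0206 mg/L.
Mass balance at complete mixing: C_std·(Q_w + Q_r) = Q_w·C_e + Q_r·C_b.
Rearranging, Q_w = Q_r·(C_std − C_b)/(C_e − C_std) = 5.0·(0.0206 − 0.0183) / (0.81 − 0.0206) = 0.01457 m³/s.
= 14.57 L/s.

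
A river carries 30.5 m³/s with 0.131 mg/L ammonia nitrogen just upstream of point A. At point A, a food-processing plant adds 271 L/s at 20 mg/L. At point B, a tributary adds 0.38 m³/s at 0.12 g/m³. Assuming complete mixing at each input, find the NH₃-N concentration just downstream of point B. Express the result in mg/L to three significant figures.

271 L/s = 0.271 m³/s.
After input A: C = (30.5·0.131 + 0.271·20) / 30.77 = 0.306 mg/L.
After input B: C = (30.77·0.306 + 0.38·0.12) / 31.15 = 0.3037 mg/L.

0.304 mg/L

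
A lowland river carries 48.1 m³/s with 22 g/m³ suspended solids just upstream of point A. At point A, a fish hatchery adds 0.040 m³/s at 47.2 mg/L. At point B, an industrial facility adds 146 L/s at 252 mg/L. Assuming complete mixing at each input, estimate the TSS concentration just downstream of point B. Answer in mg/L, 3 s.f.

After input A: C = (48.1·22 + 0.04·47.2) / 48.14 = 22.02 mg/L.
146 L/s = 0.146 m³/s.
After input B: C = (48.14·22.02 + 0.146·252) / 48.29 = 22.72 mg/L.

22.7 mg/L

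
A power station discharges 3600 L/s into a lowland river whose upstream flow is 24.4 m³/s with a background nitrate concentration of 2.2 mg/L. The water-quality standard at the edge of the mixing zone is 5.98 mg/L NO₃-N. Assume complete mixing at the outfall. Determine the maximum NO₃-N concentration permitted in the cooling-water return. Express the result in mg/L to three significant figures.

3600 L/s = 3.6 m³/s.
Mass balance: 5.98·28 = 3.6·Cₑ + 24.4·2.2.
Cₑ = (167.4 − 53.68) / 3.6 = 31.6 mg/L.

31.6 mg/L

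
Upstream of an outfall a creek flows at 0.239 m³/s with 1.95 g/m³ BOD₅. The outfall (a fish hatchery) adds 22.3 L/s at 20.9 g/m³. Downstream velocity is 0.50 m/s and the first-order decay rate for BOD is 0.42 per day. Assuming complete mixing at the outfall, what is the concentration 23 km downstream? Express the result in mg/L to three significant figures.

22.3 L/s = 0.0223 m³/s.
After complete mixing, C₀ = (0.0223·20.9 + 0.239·1.95) / 0.2613 = 3.567 mg/L.
Travel time t = 2.3e+04 m / 0.50 m/s = 4.6e+04 s = 0.5324 d.
C = 3.567·exp(−0.42·0.5324) = 3.567·0.7996 = 2.852 mg/L.

2.85 mg/L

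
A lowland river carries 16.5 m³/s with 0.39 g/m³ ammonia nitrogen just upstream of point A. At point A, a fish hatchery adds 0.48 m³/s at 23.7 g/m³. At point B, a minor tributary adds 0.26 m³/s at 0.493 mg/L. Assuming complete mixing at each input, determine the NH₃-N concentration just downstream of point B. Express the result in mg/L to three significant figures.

1.04 mg/L

After input A: C = (16.5·0.39 + 0.48·23.7) / 16.98 = 1.049 mg/L.
After input B: C = (16.98·1.049 + 0.26·0.493) / 17.24 = 1.041 mg/L.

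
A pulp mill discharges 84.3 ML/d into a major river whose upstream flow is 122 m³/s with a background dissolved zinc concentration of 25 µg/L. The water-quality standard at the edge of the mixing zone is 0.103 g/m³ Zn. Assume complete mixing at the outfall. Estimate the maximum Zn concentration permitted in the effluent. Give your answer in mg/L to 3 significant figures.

84.3 ML/d = 0.9757 m³/s.
25 µg/L = 0.025 mg/L.
Mass balance: 0.103·123 = 0.9757·Cₑ + 122·0.025.
Cₑ = (12.67 − 3.05) / 0.9757 = 9.856 mg/L.

9.86 mg/L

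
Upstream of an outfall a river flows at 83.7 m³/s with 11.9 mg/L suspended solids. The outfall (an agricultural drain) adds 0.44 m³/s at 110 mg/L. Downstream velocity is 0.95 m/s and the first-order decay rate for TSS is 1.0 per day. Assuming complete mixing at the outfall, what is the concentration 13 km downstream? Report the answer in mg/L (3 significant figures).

10.6 mg/L

After complete mixing, C₀ = (0.44·110 + 83.7·11.9) / 84.14 = 12.41 mg/L.
Travel time t = 1.3e+04 m / 0.95 m/s = 1.368e+04 s = 0.1584 d.
C = 12.41·exp(−1.0·0.1584) = 12.41·0.8535 = 10.59 mg/L.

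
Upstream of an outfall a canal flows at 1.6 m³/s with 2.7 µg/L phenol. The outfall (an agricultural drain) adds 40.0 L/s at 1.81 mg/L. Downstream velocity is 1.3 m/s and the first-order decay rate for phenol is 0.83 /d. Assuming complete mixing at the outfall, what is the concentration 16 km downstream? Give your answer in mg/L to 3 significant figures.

40.0 L/s = 0.04 m³/s.
2.7 µg/L = 0.0027 mg/L.
After complete mixing, C₀ = (0.04·1.81 + 1.6·0.0027) / 1.64 = 0.04678 mg/L.
Travel time t = 1.6e+04 m / 1.3 m/s = 1.231e+04 s = 0.1425 d.
C = 0.04678·exp(−0.83·0.1425) = 0.04678·0.8885 = 0.04156 mg/L.

0.0416 mg/L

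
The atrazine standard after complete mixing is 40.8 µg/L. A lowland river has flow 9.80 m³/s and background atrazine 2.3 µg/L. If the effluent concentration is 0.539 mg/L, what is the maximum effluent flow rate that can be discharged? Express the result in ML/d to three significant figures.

2.3 µg/L = 0.0023 mg/L.
40.8 µg/L = 0.0408 mg/L.
Mass balance at complete mixing: C_std·(Q_w + Q_r) = Q_w·C_e + Q_r·C_b.
Rearranging, Q_w = Q_r·(C_std − C_b)/(C_e − C_std) = 9.80·(0.0408 − 0.0023) / (0.539 − 0.0408) = 0.7573 m³/s.
= 65.43 ML/d.

65.4 ML/d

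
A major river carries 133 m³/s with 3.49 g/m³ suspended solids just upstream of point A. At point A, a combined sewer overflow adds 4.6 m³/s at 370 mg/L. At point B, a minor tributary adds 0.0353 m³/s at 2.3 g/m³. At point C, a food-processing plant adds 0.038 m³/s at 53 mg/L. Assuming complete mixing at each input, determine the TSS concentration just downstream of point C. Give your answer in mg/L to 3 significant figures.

15.7 mg/L

After input A: C = (133·3.49 + 4.6·370) / 137.6 = 15.74 mg/L.
After input B: C = (137.6·15.74 + 0.0353·2.3) / 137.6 = 15.74 mg/L.
After input C: C = (137.6·15.74 + 0.038·53) / 137.7 = 15.75 mg/L.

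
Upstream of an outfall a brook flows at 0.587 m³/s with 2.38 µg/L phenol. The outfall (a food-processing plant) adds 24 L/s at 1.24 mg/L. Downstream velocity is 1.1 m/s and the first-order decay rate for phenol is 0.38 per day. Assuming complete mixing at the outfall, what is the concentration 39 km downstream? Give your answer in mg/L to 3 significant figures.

0.0436 mg/L

24 L/s = 0.024 m³/s.
2.38 µg/L = 0.00238 mg/L.
After complete mixing, C₀ = (0.024·1.24 + 0.587·0.00238) / 0.611 = 0.05099 mg/L.
Travel time t = 3.9e+04 m / 1.1 m/s = 3.545e+04 s = 0.4104 d.
C = 0.05099·exp(−0.38·0.4104) = 0.05099·0.8556 = 0.04363 mg/L.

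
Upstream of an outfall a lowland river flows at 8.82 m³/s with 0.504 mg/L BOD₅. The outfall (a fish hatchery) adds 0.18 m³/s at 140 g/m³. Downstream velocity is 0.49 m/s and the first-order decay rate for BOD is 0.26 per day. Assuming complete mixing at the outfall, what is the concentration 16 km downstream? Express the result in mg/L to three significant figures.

After complete mixing, C₀ = (0.18·140 + 8.82·0.504) / 9 = 3.294 mg/L.
Travel time t = 1.6e+04 m / 0.49 m/s = 3.265e+04 s = 0.3779 d.
C = 3.294·exp(−0.26·0.3779) = 3.294·0.9064 = 2.986 mg/L.

2.99 mg/L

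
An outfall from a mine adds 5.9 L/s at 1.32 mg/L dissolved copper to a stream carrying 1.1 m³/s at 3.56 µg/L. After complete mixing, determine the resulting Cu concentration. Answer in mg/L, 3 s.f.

5.9 L/s = 0.0059 m³/s.
3.56 µg/L = 0.00356 mg/L.
By mass balance at complete mixing, C = (0.0059·1.32 + 1.1·0.00356) / (0.0059 + 1.1) = 0.0117/1.106 = 0.01058 mg/L.

0.0106 mg/L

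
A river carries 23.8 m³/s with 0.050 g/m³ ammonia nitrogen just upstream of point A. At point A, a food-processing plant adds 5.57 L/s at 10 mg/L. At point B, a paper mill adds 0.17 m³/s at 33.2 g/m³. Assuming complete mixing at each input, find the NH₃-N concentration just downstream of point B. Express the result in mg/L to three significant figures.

5.57 L/s = 0.00557 m³/s.
After input A: C = (23.8·0.05 + 0.00557·10) / 23.81 = 0.05233 mg/L.
After input B: C = (23.81·0.05233 + 0.17·33.2) / 23.98 = 0.2874 mg/L.

0.287 mg/L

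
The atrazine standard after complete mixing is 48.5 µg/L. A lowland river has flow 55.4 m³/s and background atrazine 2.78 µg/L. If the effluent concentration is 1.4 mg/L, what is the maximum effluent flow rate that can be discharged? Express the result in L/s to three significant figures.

1870 L/s

2.78 µg/L = 0.00278 mg/L.
48.5 µg/L = 0.0485 mg/L.
Mass balance at complete mixing: C_std·(Q_w + Q_r) = Q_w·C_e + Q_r·C_b.
Rearranging, Q_w = Q_r·(C_std − C_b)/(C_e − C_std) = 55.4·(0.0485 − 0.00278) / (1.4 − 0.0485) = 1.874 m³/s.
= 1874 L/s.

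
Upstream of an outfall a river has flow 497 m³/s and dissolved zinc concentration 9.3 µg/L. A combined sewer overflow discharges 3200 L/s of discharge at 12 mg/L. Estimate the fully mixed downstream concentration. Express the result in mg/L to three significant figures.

3200 L/s = 3.2 m³/s.
9.3 µg/L = 0.0093 mg/L.
Flow-weighted mixing gives C = (3.2·12 + 497·0.0093) / (3.2 + 497) = 43.02/500.2 = 0.08601 mg/L.

0.0860 mg/L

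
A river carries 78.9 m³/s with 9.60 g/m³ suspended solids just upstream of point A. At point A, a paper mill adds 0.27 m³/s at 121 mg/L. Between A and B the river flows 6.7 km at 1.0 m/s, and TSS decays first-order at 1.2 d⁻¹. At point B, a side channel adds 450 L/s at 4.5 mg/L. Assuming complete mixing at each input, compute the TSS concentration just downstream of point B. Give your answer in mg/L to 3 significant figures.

9.07 mg/L

After input A: C = (78.9·9.6 + 0.27·121) / 79.17 = 9.98 mg/L.
Over the 6.7 km reach to input B (t = 6700 s = 0.07755 d), decay gives C = 9.98·exp(−1.2·0.07755) = 9.093 mg/L.
450 L/s = 0.45 m³/s.
After input B: C = (79.17·9.093 + 0.45·4.5) / 79.62 = 9.067 mg/L.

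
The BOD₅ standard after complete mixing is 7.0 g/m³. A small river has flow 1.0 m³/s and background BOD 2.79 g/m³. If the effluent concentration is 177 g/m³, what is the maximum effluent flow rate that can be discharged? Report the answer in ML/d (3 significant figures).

Mass balance at complete mixing: C_std·(Q_w + Q_r) = Q_w·C_e + Q_r·C_b.
Rearranging, Q_w = Q_r·(C_std − C_b)/(C_e − C_std) = 1.0·(7 − 2.79) / (177 − 7) = 0.02476 m³/s.
= 2.14 ML/d.

2.14 ML/d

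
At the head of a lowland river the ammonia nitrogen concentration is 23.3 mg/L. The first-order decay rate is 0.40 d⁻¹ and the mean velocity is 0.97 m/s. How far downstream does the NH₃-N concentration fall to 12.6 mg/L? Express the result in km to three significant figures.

From C = C₀·e^(−kt), t = ln(C₀/C)/k = ln(23.3/12.6)/0.40 = 0.6148/0.40 = 1.537 d.
Distance = v·t = 0.97 m/s × 1.328e+05 s = 1.288e+05 m = 128.8 km.

129 km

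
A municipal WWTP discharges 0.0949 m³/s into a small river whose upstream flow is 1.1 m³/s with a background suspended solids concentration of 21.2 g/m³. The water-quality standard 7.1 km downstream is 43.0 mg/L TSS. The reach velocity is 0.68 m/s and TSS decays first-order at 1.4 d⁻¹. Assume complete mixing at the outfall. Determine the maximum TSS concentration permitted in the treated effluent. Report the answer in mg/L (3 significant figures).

Travel time to the compliance point: t = 7100/0.68 = 1.044e+04 s = 0.1208 d; decay factor exp(−1.4·0.1208) = 0.8444.
So the concentration just after mixing may be at most 43/0.8444 = 50.93 mg/L.
Mass balance: 50.93·1.195 = 0.0949·Cₑ + 1.1·21.2.
Cₑ = (60.85 − 23.32) / 0.0949 = 395.5 mg/L.

395 mg/L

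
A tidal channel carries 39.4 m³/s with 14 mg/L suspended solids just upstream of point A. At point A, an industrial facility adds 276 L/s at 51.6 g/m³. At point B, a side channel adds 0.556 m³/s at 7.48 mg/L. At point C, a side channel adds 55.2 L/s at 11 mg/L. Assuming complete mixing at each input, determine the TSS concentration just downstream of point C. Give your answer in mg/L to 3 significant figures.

14.2 mg/L

276 L/s = 0.276 m³/s.
After input A: C = (39.4·14 + 0.276·51.6) / 39.68 = 14.26 mg/L.
After input B: C = (39.68·14.26 + 0.556·7.48) / 40.23 = 14.17 mg/L.
55.2 L/s = 0.0552 m³/s.
After input C: C = (40.23·14.17 + 0.0552·11) / 40.29 = 14.16 mg/L.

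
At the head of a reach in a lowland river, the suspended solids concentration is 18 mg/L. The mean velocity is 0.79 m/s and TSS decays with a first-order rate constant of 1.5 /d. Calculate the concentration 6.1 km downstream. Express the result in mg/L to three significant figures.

Travel time t = 6.1 km / 0.79 m/s = 6100/0.79 = 7722 s = 0.08937 d.
First-order decay: C = 18·exp(−1.5·0.08937) = 18·0.8745 = 15.74 mg/L.

15.7 mg/L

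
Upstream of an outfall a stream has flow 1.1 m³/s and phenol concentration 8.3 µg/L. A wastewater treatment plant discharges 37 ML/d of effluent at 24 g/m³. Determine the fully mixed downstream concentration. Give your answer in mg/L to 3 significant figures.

6.73 mg/L

37 ML/d = 0.4282 m³/s.
8.3 µg/L = 0.0083 mg/L.
Flow-weighted mixing gives C = (0.4282·24 + 1.1·0.0083) / (0.4282 + 1.1) = 10.29/1.528 = 6.731 mg/L.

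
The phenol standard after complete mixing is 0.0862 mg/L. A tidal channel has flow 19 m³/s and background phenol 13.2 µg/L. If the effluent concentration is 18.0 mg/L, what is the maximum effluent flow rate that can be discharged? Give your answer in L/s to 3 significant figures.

13.2 µg/L = 0.0132 mg/L.
Mass balance at complete mixing: C_std·(Q_w + Q_r) = Q_w·C_e + Q_r·C_b.
Rearranging, Q_w = Q_r·(C_std − C_b)/(C_e − C_std) = 19·(0.0862 − 0.0132) / (18 − 0.0862) = 0.07743 m³/s.
= 77.43 L/s.

77.4 L/s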